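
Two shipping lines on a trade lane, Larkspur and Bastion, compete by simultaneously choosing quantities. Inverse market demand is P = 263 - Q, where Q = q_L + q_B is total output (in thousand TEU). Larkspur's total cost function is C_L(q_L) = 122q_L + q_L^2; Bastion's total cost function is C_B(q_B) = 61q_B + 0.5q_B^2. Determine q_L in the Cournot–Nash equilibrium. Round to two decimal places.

Larkspur's profit: π_L = (263 - Q)q_L - (122q_L + q_L²). Setting ∂π_L/∂q_L = 0: 141 - 4q_L - (q_B) = 0.
Bastion's profit: π_B = (263 - Q)q_B - (61q_B + (1/2)q_B²). Setting ∂π_B/∂q_B = 0: 202 - 3q_B - (q_L) = 0.
Rearranging gives the reaction functions q_L = (141 - q_B)/4 and q_B = (202 - q_L)/3.
Substituting one into the other gives q_L = 221/11 and q_B = 667/11.

20.09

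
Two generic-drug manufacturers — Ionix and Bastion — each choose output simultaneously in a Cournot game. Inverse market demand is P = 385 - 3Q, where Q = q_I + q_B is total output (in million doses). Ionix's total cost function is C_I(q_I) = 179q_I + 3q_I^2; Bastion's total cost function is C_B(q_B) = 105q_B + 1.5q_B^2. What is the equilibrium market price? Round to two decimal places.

Ionix's profit: π_I = (385 - 3Q)q_I - (179q_I + 3q_I²). Setting ∂π_I/∂q_I = 0: 206 - 12q_I - 3(q_B) = 0.
Bastion's profit: π_B = (385 - 3Q)q_B - (105q_B + (3/2)q_B²). Setting ∂π_B/∂q_B = 0: 280 - 9q_B - 3(q_I) = 0.
So q_I = (206 - 3q_B)/12 and q_B = (280 - 3q_I)/9.
Substituting one into the other gives q_I = 338/33 and q_B = 914/33.
Total output Q = 1252/33, so price P = 385 - 3·(1252/33) = 271.1818.

271.18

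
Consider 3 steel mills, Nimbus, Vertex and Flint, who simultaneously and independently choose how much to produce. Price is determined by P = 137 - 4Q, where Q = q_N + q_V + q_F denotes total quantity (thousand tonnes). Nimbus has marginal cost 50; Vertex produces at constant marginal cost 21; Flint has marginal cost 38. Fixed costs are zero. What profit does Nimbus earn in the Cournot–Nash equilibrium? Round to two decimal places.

33.06

Nimbus's profit: π_N = (137 - 4Q)q_N - (50q_N). Setting ∂π_N/∂q_N = 0: 87 - 8q_N - 4(q_V + q_F) = 0.
Vertex's first-order condition: 116 - 8q_V - 4(q_N + q_F) = 0.
Flint's first-order condition: 99 - 8q_F - 4(q_N + q_V) = 0.
Adding the 3 conditions: 302 − 8Q − 8Q = 0, i.e. Q = 151/8.
Back-substituting: q_N = (87 − 151/2)/4 = 23/8, q_V = (116 − 151/2)/4 = 81/8, q_F = (99 − 151/2)/4 = 47/8.
Price P = 137 - 4·(151/8) = 123/2.
Nimbus's profit: (123/2 - 50)·(23/8) = 529/16.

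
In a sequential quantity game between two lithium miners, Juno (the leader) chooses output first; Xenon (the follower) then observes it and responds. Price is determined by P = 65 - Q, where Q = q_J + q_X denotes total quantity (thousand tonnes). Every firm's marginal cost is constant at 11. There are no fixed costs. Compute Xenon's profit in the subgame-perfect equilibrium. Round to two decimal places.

The follower Xenon best-responds to any q_J: π_X = (65 - Q)q_X - 11q_X.
Setting the follower's marginal profit to zero, 54 - q_J - 2q_X = 0, i.e. q_X = (54 - q_J)/2.
The leader anticipates this reaction. Substituting into P = 65 - Q gives P = 38 - (1/2)q_J, so π_J = (38 - (1/2)q_J)q_J - 11q_J.
Leader FOC: 27 - q_J = 0, so q_J = 27.
Then q_X = (54 - 27)/2 = 27/2.
Price P = 65 - 81/2 = 49/2.
Xenon's profit: (49/2 - 11)·(27/2) = 729/4.

182.25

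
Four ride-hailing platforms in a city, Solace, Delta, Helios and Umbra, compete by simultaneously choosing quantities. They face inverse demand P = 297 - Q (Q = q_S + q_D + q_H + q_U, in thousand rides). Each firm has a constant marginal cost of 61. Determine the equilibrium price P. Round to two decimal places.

108.20

Each firm earns π_i = (297 - Q)q_i - 61q_i.
Setting ∂π_i/∂q_i = 0 with rivals' quantities fixed: 236 - 2q_i - Σ_{j≠i} q_j = 0.
With identical firms every q_j equals q_i, so Σ_{j≠i} q_j = 3q_i and 236 = 5q_i, giving q_i = 236/5.
Total output Q = 944/5, so price P = 297 - 944/5 = 541/5.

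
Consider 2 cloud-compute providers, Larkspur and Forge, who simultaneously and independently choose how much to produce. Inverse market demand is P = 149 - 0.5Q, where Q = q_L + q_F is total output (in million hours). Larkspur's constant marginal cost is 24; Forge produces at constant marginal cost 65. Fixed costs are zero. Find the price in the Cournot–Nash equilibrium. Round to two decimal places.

Larkspur's profit: π_L = (149 - 0.5Q)q_L - (24q_L). Setting ∂π_L/∂q_L = 0: 125 - q_L - (1/2)(q_F) = 0.
Forge's profit: π_F = (149 - 0.5Q)q_F - (65q_F). Setting ∂π_F/∂q_F = 0: 84 - q_F - (1/2)(q_L) = 0.
Best responses: q_L = (125 - (1/2)q_F), q_F = (84 - (1/2)q_L).
Substituting one into the other gives q_L = 332/3 and q_F = 86/3.
Total output Q = 418/3, so price P = 149 - (1/2)·(418/3) = 238/3.

79.33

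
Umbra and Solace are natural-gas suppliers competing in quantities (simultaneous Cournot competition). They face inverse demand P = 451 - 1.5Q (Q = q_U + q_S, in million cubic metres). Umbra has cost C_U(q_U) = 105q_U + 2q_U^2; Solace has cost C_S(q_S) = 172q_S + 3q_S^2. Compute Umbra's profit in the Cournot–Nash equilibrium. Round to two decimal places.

6890.55

Umbra's profit: π_U = (451 - 1.5Q)q_U - (105q_U + 2q_U²). Setting ∂π_U/∂q_U = 0: 346 - 7q_U - (3/2)(q_S) = 0.
Solace's first-order condition: 279 - 9q_S - (3/2)(q_U) = 0.
Best responses: q_U = (346 - (3/2)q_S)/7, q_S = (279 - (3/2)q_U)/9.
Solving the pair: q_U = 1198/27, q_S = 1912/81.
Price P = 451 - (3/2)·67.9753 = 349.0370.
Umbra's profit: 349.0370·(1198/27) - 105·(1198/27) - 2(1198/27)² = 6890.5542.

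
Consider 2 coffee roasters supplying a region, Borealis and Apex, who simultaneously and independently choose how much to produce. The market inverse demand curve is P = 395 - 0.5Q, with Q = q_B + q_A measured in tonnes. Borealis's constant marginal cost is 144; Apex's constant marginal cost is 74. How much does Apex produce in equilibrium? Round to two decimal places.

Borealis's profit: π_B = (395 - 0.5Q)q_B - (144q_B). Setting ∂π_B/∂q_B = 0: 251 - q_B - (1/2)(q_A) = 0.
Apex's profit: π_A = (395 - 0.5Q)q_A - (74q_A). Setting ∂π_A/∂q_A = 0: 321 - q_A - (1/2)(q_B) = 0.
Best responses: q_B = (251 - (1/2)q_A), q_A = (321 - (1/2)q_B).
Substituting one into the other gives q_B = 362/3 and q_A = 782/3.

260.67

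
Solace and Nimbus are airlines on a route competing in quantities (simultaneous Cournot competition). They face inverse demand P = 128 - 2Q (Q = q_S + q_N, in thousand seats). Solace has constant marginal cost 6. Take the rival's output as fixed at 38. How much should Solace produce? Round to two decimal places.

11.50

With the rival's output fixed at 38, Solace's profit is π_S = (128 - 2·38 - 2q_S)q_S - (6q_S) = (52 - 2q_S)q_S - (6q_S).
∂π_S/∂q_S = 46 - 4q_S = 0, so q_S = 23/2.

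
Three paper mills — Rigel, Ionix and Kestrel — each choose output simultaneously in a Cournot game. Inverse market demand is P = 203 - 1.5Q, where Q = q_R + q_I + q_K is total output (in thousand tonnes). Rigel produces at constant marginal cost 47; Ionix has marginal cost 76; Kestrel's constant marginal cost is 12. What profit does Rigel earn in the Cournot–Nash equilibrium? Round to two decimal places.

937.50

Rigel's profit: π_R = (203 - 1.5Q)q_R - (47q_R). Setting ∂π_R/∂q_R = 0: 156 - 3q_R - (3/2)(q_I + q_K) = 0.
Ionix's profit: π_I = (203 - 1.5Q)q_I - (76q_I). Setting ∂π_I/∂q_I = 0: 127 - 3q_I - (3/2)(q_R + q_K) = 0.
Kestrel's profit: π_K = (203 - 1.5Q)q_K - (12q_K). Setting ∂π_K/∂q_K = 0: 191 - 3q_K - (3/2)(q_R + q_I) = 0.
Summing all 3 equations gives 474 − 6Q = 0, hence Q = 79.
Back-substituting: q_R = (156 − 237/2)/(3/2) = 25, q_I = (127 − 237/2)/(3/2) = 17/3, q_K = (191 − 237/2)/(3/2) = 145/3.
Price P = 203 - (3/2)·79 = 169/2.
Rigel's profit: (169/2 - 47)·25 = 1875/2.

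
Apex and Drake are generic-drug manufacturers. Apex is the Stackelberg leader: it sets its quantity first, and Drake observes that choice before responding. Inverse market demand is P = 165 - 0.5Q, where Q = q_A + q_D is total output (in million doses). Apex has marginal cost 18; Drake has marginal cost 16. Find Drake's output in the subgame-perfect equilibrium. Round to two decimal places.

76.50

Solve by backward induction. Given q_A, the follower Drake maximises π_D = (165 - (1/2)q_A - (1/2)q_D)q_D - 16q_D.
Setting the follower's marginal profit to zero, 149 - (1/2)q_A - q_D = 0, i.e. q_D = (149 - (1/2)q_A).
Apex substitutes q_D(q_A) into its own profit: π_A = q_A(165 - (1/2)q_A - (149 - (1/2)q_A)/2) - 18q_A = (181/2 - (1/4)q_A)q_A - 18q_A.
Leader FOC: 145/2 - (1/2)q_A = 0, so q_A = 145.
Then q_D = (149 - (1/2)·145) = 153/2.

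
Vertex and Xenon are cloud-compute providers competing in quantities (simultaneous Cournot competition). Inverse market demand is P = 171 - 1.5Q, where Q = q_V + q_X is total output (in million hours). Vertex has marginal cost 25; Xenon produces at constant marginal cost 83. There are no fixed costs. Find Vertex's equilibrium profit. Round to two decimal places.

Vertex's profit: π_V = (171 - 1.5Q)q_V - (25q_V). Setting ∂π_V/∂q_V = 0: 146 - 3q_V - (3/2)(q_X) = 0.
Xenon's profit: π_X = (171 - 1.5Q)q_X - (83q_X). Setting ∂π_X/∂q_X = 0: 88 - 3q_X - (3/2)(q_V) = 0.
Rearranging gives the reaction functions q_V = (146 - (3/2)q_X)/3 and q_X = (88 - (3/2)q_V)/3.
Substituting one into the other gives q_V = 136/3 and q_X = 20/3.
Price P = 171 - (3/2)·52 = 93.
Vertex's profit: (93 - 25)·(136/3) = 3082.6667.

3082.67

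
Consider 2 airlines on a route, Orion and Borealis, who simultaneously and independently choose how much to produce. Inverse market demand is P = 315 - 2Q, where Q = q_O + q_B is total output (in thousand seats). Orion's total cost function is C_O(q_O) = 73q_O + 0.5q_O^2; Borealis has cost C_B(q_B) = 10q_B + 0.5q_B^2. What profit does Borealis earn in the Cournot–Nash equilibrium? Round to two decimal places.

Orion's profit: π_O = (315 - 2Q)q_O - (73q_O + (1/2)q_O²). Setting ∂π_O/∂q_O = 0: 242 - 5q_O - 2(q_B) = 0.
Borealis's first-order condition: 305 - 5q_B - 2(q_O) = 0.
Best responses: q_O = (242 - 2q_B)/5, q_B = (305 - 2q_O)/5.
Substituting one into the other gives q_O = 200/7 and q_B = 347/7.
Price P = 315 - 2·(547/7) = 1111/7.
Borealis's profit: (1111/7)·(347/7) - 10·(347/7) - (1/2)(347/7)² = 6143.3163.

6143.32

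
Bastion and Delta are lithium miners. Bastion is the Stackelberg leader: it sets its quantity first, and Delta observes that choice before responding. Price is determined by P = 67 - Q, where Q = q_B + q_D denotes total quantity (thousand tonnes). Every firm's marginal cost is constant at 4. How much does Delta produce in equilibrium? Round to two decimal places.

15.75

The follower Delta best-responds to any q_B: π_D = (67 - Q)q_D - 4q_D.
Setting the follower's marginal profit to zero, 63 - q_B - 2q_D = 0, i.e. q_D = (63 - q_B)/2.
Bastion substitutes q_D(q_B) into its own profit: π_B = q_B(67 - q_B - (63 - q_B)/2) - 4q_B = (71/2 - (1/2)q_B)q_B - 4q_B.
Leader FOC: 63/2 - q_B = 0, so q_B = 63/2.
Then q_D = (63 - 63/2)/2 = 63/4.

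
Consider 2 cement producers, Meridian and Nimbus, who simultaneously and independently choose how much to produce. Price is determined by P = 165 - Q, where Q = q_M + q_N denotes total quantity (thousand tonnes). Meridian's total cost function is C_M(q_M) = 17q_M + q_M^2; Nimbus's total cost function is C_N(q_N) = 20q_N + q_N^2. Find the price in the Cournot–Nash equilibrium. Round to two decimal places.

Meridian's profit: π_M = (165 - Q)q_M - (17q_M + q_M²). Setting ∂π_M/∂q_M = 0: 148 - 4q_M - (q_N) = 0.
Nimbus's first-order condition: 145 - 4q_N - (q_M) = 0.
So q_M = (148 - q_N)/4 and q_N = (145 - q_M)/4.
Substituting one into the other gives q_M = 149/5 and q_N = 144/5.
Total output Q = 293/5, so price P = 165 - 293/5 = 532/5.

106.40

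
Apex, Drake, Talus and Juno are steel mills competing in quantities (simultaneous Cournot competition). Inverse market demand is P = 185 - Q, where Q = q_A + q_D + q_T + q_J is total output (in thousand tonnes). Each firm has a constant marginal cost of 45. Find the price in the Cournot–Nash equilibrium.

73

Each firm earns π_i = (185 - Q)q_i - 45q_i.
Setting ∂π_i/∂q_i = 0 with rivals' quantities fixed: 140 - 2q_i - Σ_{j≠i} q_j = 0.
By symmetry each firm produces the same amount; substituting Σ_{j≠i} q_j = 3q_i yields q_i = 140/5 = 28.
Total output Q = 112, so price P = 185 - 112 = 73.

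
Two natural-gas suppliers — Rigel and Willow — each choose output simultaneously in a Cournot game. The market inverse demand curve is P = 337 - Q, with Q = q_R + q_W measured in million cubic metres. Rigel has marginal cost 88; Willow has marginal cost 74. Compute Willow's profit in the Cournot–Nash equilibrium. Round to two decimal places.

8525.44

Rigel's profit: π_R = (337 - Q)q_R - (88q_R). Setting ∂π_R/∂q_R = 0: 249 - 2q_R - (q_W) = 0.
Willow's first-order condition: 263 - 2q_W - (q_R) = 0.
Rearranging gives the reaction functions q_R = (249 - q_W)/2 and q_W = (263 - q_R)/2.
Substituting one into the other gives q_R = 235/3 and q_W = 277/3.
Price P = 337 - 512/3 = 499/3.
Willow's profit: (499/3 - 74)·(277/3) = 8525.4444.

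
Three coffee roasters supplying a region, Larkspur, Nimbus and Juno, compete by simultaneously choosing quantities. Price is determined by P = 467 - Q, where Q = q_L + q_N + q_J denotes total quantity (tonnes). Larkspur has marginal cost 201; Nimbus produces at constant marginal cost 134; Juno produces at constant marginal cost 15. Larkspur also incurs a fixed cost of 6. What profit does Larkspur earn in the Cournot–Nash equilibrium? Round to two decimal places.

4.56

Larkspur's profit: π_L = (467 - Q)q_L - (201q_L). Setting ∂π_L/∂q_L = 0: 266 - 2q_L - (q_N + q_J) = 0.
Nimbus's first-order condition: 333 - 2q_N - (q_L + q_J) = 0.
Juno's profit: π_J = (467 - Q)q_J - (15q_J). Setting ∂π_J/∂q_J = 0: 452 - 2q_J - (q_L + q_N) = 0.
Adding the 3 first-order conditions: 1051 − 4Q = 0, so Q = 1051/4.
Back-substituting: q_L = (266 − 1051/4) = 13/4, q_N = (333 − 1051/4) = 281/4, q_J = (452 − 1051/4) = 757/4.
Price P = 467 - 1051/4 = 817/4.
Larkspur's profit: (817/4 - 201)·(13/4) - 6 = 73/16.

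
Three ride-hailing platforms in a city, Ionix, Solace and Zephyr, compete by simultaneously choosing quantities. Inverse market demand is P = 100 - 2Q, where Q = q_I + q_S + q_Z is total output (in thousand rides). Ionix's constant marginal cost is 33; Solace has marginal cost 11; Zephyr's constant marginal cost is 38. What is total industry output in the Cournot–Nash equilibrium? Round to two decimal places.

Ionix's profit: π_I = (100 - 2Q)q_I - (33q_I). Setting ∂π_I/∂q_I = 0: 67 - 4q_I - 2(q_S + q_Z) = 0.
Solace's first-order condition: 89 - 4q_S - 2(q_I + q_Z) = 0.
Zephyr's first-order condition: 62 - 4q_Z - 2(q_I + q_S) = 0.
Summing all 3 equations gives 218 − 8Q = 0, hence Q = 109/4.
Back-substituting: q_I = (67 − 109/2)/2 = 25/4, q_S = (89 − 109/2)/2 = 69/4, q_Z = (62 − 109/2)/2 = 15/4.
Total output Q = 25/4 + 69/4 + 15/4 = 109/4.

27.25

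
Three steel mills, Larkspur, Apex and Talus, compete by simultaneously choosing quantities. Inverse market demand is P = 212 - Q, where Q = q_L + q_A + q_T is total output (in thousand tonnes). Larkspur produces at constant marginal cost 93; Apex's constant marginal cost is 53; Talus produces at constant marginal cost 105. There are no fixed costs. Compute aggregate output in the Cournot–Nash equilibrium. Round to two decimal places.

Larkspur's profit: π_L = (212 - Q)q_L - (93q_L). Setting ∂π_L/∂q_L = 0: 119 - 2q_L - (q_A + q_T) = 0.
Apex's profit: π_A = (212 - Q)q_A - (53q_A). Setting ∂π_A/∂q_A = 0: 159 - 2q_A - (q_L + q_T) = 0.
Talus's profit: π_T = (212 - Q)q_T - (105q_T). Setting ∂π_T/∂q_T = 0: 107 - 2q_T - (q_L + q_A) = 0.
Summing all 3 equations gives 385 − 4Q = 0, hence Q = 385/4.
Back-substituting: q_L = (119 − 385/4) = 91/4, q_A = (159 − 385/4) = 251/4, q_T = (107 − 385/4) = 43/4.
Total output Q = 91/4 + 251/4 + 43/4 = 385/4.

96.25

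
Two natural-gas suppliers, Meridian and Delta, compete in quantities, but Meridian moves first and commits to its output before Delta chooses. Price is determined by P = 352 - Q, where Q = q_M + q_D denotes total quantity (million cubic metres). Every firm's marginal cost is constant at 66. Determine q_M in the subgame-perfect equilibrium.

Solve by backward induction. Given q_M, the follower Delta maximises π_D = (352 - q_M - q_D)q_D - 66q_D.
Setting the follower's marginal profit to zero, 286 - q_M - 2q_D = 0, i.e. q_D = (286 - q_M)/2.
Meridian substitutes q_D(q_M) into its own profit: π_M = q_M(352 - q_M - (286 - q_M)/2) - 66q_M = (209 - (1/2)q_M)q_M - 66q_M.
Maximising: ∂π_M/∂q_M = 143 - q_M = 0, giving q_M = 143.
Then q_D = (286 - 143)/2 = 143/2.

143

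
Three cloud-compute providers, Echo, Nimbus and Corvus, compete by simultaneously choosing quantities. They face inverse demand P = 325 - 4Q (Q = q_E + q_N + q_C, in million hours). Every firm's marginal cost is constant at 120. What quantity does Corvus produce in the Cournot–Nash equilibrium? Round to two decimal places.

12.81

A representative firm's profit is π_i = q_i(325 - 4Q) - 120q_i.
Setting ∂π_i/∂q_i = 0 with rivals' quantities fixed: 205 - 8q_i - 4·Σ_{j≠i} q_j = 0.
With identical firms every q_j equals q_i, so Σ_{j≠i} q_j = 2q_i and 205 = 16q_i, giving q_i = 205/16.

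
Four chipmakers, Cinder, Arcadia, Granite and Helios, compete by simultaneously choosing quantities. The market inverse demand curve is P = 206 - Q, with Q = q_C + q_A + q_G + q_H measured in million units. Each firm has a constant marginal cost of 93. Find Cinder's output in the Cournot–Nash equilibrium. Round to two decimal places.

A representative firm's profit is π_i = q_i(206 - Q) - 93q_i.
First-order condition (treating rivals' output as given): 113 - 2q_i - Σ_{j≠i} q_j = 0.
With identical firms every q_j equals q_i, so Σ_{j≠i} q_j = 3q_i and 113 = 5q_i, giving q_i = 113/5.

22.60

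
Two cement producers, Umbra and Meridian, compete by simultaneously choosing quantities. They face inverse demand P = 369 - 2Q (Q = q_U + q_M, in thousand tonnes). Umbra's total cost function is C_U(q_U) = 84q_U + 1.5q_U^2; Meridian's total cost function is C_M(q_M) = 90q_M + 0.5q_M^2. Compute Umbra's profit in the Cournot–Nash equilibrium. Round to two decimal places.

2737.68

Umbra's profit: π_U = (369 - 2Q)q_U - (84q_U + (3/2)q_U²). Setting ∂π_U/∂q_U = 0: 285 - 7q_U - 2(q_M) = 0.
Meridian's profit: π_M = (369 - 2Q)q_M - (90q_M + (1/2)q_M²). Setting ∂π_M/∂q_M = 0: 279 - 5q_M - 2(q_U) = 0.
Best responses: q_U = (285 - 2q_M)/7, q_M = (279 - 2q_U)/5.
Solving the pair: q_U = 867/31, q_M = 1383/31.
Price P = 369 - 2·72.5806 = 223.8387.
Umbra's profit: 223.8387·(867/31) - 84·(867/31) - (3/2)(867/31)² = 2737.6811.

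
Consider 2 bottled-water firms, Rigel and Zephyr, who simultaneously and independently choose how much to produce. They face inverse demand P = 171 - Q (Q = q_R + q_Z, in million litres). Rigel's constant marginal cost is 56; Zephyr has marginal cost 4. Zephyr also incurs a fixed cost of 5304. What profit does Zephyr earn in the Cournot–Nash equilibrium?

25

Rigel's profit: π_R = (171 - Q)q_R - (56q_R). Setting ∂π_R/∂q_R = 0: 115 - 2q_R - (q_Z) = 0.
Zephyr's profit: π_Z = (171 - Q)q_Z - (4q_Z). Setting ∂π_Z/∂q_Z = 0: 167 - 2q_Z - (q_R) = 0.
Best responses: q_R = (115 - q_Z)/2, q_Z = (167 - q_R)/2.
Solving the pair: q_R = 21, q_Z = 73.
Price P = 171 - 94 = 77.
Zephyr's profit: (77 - 4)·73 - 5304 = 25.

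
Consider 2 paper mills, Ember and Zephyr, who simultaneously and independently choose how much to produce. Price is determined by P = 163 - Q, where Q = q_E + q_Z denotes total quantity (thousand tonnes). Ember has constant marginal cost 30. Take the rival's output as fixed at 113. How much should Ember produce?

10

With the rival's output fixed at 113, Ember's profit is π_E = (163 - 113 - q_E)q_E - (30q_E) = (50 - q_E)q_E - (30q_E).
∂π_E/∂q_E = 20 - 2q_E = 0, so q_E = 10.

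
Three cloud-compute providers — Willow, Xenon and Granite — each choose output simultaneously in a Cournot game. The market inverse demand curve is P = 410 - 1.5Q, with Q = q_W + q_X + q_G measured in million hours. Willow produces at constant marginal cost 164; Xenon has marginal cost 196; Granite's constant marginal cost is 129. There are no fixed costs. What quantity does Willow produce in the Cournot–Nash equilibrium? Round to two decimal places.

Willow's profit: π_W = (410 - 1.5Q)q_W - (164q_W). Setting ∂π_W/∂q_W = 0: 246 - 3q_W - (3/2)(q_X + q_G) = 0.
Xenon's first-order condition: 214 - 3q_X - (3/2)(q_W + q_G) = 0.
Granite's profit: π_G = (410 - 1.5Q)q_G - (129q_G). Setting ∂π_G/∂q_G = 0: 281 - 3q_G - (3/2)(q_W + q_X) = 0.
Summing all 3 equations gives 741 − 6Q = 0, hence Q = 247/2.
Back-substituting: q_W = (246 − 741/4)/(3/2) = 81/2, q_X = (214 − 741/4)/(3/2) = 115/6, q_G = (281 − 741/4)/(3/2) = 383/6.

40.50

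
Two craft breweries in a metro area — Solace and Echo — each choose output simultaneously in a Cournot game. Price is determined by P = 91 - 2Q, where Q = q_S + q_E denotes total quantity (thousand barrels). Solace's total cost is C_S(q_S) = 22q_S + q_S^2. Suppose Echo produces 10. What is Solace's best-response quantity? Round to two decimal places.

With the rival's output fixed at 10, Solace's profit is π_S = (91 - 2·10 - 2q_S)q_S - (22q_S + q_S²) = (71 - 2q_S)q_S - (22q_S + q_S²).
∂π_S/∂q_S = 49 - 6q_S = 0, so q_S = 49/6.

8.17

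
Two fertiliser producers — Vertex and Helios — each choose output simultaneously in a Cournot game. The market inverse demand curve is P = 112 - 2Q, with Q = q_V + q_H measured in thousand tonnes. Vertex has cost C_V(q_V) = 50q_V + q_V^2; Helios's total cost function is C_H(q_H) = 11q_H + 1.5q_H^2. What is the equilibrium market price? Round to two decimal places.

74.42

Vertex's profit: π_V = (112 - 2Q)q_V - (50q_V + q_V²). Setting ∂π_V/∂q_V = 0: 62 - 6q_V - 2(q_H) = 0.
Helios's profit: π_H = (112 - 2Q)q_H - (11q_H + (3/2)q_H²). Setting ∂π_H/∂q_H = 0: 101 - 7q_H - 2(q_V) = 0.
Rearranging gives the reaction functions q_V = (62 - 2q_H)/6 and q_H = (101 - 2q_V)/7.
Substituting one into the other gives q_V = 116/19 and q_H = 241/19.
Total output Q = 357/19, so price P = 112 - 2·(357/19) = 1414/19.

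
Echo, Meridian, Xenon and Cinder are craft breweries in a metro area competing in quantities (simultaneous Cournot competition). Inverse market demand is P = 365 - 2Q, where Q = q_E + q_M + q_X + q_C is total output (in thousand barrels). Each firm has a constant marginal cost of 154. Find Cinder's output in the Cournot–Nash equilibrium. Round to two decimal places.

21.10

Each firm earns π_i = (365 - 2Q)q_i - 154q_i.
Setting ∂π_i/∂q_i = 0 with rivals' quantities fixed: 211 - 4q_i - 2·Σ_{j≠i} q_j = 0.
By symmetry each firm produces the same amount; substituting Σ_{j≠i} q_j = 3q_i yields q_i = 211/10.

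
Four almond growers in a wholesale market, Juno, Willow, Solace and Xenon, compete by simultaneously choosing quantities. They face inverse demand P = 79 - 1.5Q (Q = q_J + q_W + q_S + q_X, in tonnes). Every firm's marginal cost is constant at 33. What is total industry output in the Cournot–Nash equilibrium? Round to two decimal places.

Each firm earns π_i = (79 - 1.5Q)q_i - 33q_i.
Setting ∂π_i/∂q_i = 0 with rivals' quantities fixed: 46 - 3q_i - (3/2)·Σ_{j≠i} q_j = 0.
With identical firms every q_j equals q_i, so Σ_{j≠i} q_j = 3q_i and 46 = (15/2)q_i, giving q_i = 92/15.
Total output Q = 92/15 + 92/15 + 92/15 + 92/15 = 368/15.

24.53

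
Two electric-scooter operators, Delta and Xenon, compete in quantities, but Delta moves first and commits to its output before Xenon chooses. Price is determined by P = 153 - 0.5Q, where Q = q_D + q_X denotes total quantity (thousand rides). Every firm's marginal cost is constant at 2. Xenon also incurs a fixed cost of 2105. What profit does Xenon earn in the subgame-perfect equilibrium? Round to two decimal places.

Solve by backward induction. Given q_D, the follower Xenon maximises π_X = (153 - (1/2)q_D - (1/2)q_X)q_X - 2q_X.
∂π_X/∂q_X = 151 - (1/2)q_D - q_X = 0 gives the reaction function q_X = (151 - (1/2)q_D).
The leader anticipates this reaction. Substituting into P = 153 - 0.5Q gives P = 155/2 - (1/4)q_D, so π_D = (155/2 - (1/4)q_D)q_D - 2q_D.
The leader's first-order condition 151/2 - (1/2)q_D = 0 yields q_D = 151.
Then q_X = (151 - (1/2)·151) = 151/2.
Price P = 153 - (1/2)·(453/2) = 159/4.
Xenon's profit: (159/4 - 2)·(151/2) - 2105 = 745.1250.

745.13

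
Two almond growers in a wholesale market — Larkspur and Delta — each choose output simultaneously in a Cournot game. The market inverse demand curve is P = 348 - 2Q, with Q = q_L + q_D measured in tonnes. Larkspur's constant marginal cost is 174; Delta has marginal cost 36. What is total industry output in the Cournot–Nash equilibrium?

81

Larkspur's profit: π_L = (348 - 2Q)q_L - (174q_L). Setting ∂π_L/∂q_L = 0: 174 - 4q_L - 2(q_D) = 0.
Delta's first-order condition: 312 - 4q_D - 2(q_L) = 0.
Rearranging gives the reaction functions q_L = (174 - 2q_D)/4 and q_D = (312 - 2q_L)/4.
Substituting one into the other gives q_L = 6 and q_D = 75.
Total output Q = 6 + 75 = 81.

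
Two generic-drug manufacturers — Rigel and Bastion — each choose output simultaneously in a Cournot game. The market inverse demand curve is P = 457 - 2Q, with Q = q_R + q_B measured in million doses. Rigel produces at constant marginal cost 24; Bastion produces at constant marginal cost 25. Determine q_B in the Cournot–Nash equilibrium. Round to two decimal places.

Rigel's profit: π_R = (457 - 2Q)q_R - (24q_R). Setting ∂π_R/∂q_R = 0: 433 - 4q_R - 2(q_B) = 0.
Bastion's profit: π_B = (457 - 2Q)q_B - (25q_B). Setting ∂π_B/∂q_B = 0: 432 - 4q_B - 2(q_R) = 0.
So q_R = (433 - 2q_B)/4 and q_B = (432 - 2q_R)/4.
Substituting one into the other gives q_R = 217/3 and q_B = 431/6.

71.83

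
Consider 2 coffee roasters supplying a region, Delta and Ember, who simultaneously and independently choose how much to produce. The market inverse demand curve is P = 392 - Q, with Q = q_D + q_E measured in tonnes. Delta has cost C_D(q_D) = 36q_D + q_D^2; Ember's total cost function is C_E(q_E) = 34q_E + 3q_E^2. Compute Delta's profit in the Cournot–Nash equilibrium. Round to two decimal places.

12903.43

Delta's profit: π_D = (392 - Q)q_D - (36q_D + q_D²). Setting ∂π_D/∂q_D = 0: 356 - 4q_D - (q_E) = 0.
Ember's profit: π_E = (392 - Q)q_E - (34q_E + 3q_E²). Setting ∂π_E/∂q_E = 0: 358 - 8q_E - (q_D) = 0.
Best responses: q_D = (356 - q_E)/4, q_E = (358 - q_D)/8.
Substituting one into the other gives q_D = 80.3226 and q_E = 1076/31.
Price P = 392 - 115.0323 = 276.9677.
Delta's profit: 276.9677·80.3226 - 36·80.3226 - 80.3226² = 12903.4339.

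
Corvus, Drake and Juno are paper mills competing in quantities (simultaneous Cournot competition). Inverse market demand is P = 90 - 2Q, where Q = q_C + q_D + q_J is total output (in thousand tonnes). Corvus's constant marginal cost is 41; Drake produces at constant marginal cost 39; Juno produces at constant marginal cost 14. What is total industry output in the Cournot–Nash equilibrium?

Corvus's profit: π_C = (90 - 2Q)q_C - (41q_C). Setting ∂π_C/∂q_C = 0: 49 - 4q_C - 2(q_D + q_J) = 0.
Drake's first-order condition: 51 - 4q_D - 2(q_C + q_J) = 0.
Juno's profit: π_J = (90 - 2Q)q_J - (14q_J). Setting ∂π_J/∂q_J = 0: 76 - 4q_J - 2(q_C + q_D) = 0.
Adding the 3 conditions: 176 − 4Q − 4Q = 0, i.e. Q = 22.
Back-substituting: q_C = (49 − 44)/2 = 5/2, q_D = (51 − 44)/2 = 7/2, q_J = (76 − 44)/2 = 16.
Total output Q = 5/2 + 7/2 + 16 = 22.

22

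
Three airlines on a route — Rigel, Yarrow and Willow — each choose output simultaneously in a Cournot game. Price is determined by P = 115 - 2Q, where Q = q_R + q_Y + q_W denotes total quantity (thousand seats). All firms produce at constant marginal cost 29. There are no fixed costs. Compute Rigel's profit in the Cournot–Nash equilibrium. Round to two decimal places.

A representative firm's profit is π_i = q_i(115 - 2Q) - 29q_i.
Setting ∂π_i/∂q_i = 0 with rivals' quantities fixed: 86 - 4q_i - 2·Σ_{j≠i} q_j = 0.
With identical firms every q_j equals q_i, so Σ_{j≠i} q_j = 2q_i and 86 = 8q_i, giving q_i = 43/4.
Price P = 115 - 2·(129/4) = 101/2.
Rigel's profit: (101/2 - 29)·(43/4) = 1849/8.

231.13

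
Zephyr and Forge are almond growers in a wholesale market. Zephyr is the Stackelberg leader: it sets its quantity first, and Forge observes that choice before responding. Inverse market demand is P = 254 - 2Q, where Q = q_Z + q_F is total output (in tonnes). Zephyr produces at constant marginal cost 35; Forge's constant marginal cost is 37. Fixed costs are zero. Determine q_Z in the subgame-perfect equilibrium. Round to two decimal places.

Solve by backward induction. Given q_Z, the follower Forge maximises π_F = (254 - 2q_Z - 2q_F)q_F - 37q_F.
Follower FOC: 217 - 2q_Z - 4q_F = 0, so q_F(q_Z) = (217 - 2q_Z)/4.
Zephyr substitutes q_F(q_Z) into its own profit: π_Z = q_Z(254 - 2q_Z - (217 - 2q_Z)/2) - 35q_Z = (291/2 - q_Z)q_Z - 35q_Z.
Leader FOC: 221/2 - 2q_Z = 0, so q_Z = 221/4.
Then q_F = (217 - 2·(221/4))/4 = 213/8.

55.25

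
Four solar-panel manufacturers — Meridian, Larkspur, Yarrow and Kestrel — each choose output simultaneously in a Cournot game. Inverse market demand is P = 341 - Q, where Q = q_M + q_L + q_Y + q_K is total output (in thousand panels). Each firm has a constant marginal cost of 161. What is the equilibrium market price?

197

Each firm earns π_i = (341 - Q)q_i - 161q_i.
First-order condition (treating rivals' output as given): 180 - 2q_i - Σ_{j≠i} q_j = 0.
By symmetry each firm produces the same amount; substituting Σ_{j≠i} q_j = 3q_i yields q_i = 180/5 = 36.
Total output Q = 144, so price P = 341 - 144 = 197.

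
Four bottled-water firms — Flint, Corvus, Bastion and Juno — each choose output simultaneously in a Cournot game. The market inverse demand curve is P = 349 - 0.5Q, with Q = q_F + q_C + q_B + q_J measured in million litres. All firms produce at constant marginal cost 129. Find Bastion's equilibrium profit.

Each firm earns π_i = (349 - 0.5Q)q_i - 129q_i.
Setting ∂π_i/∂q_i = 0 with rivals' quantities fixed: 220 - q_i - (1/2)·Σ_{j≠i} q_j = 0.
With identical firms every q_j equals q_i, so Σ_{j≠i} q_j = 3q_i and 220 = (5/2)q_i, giving q_i = 88.
Price P = 349 - (1/2)·352 = 173.
Bastion's profit: (173 - 129)·88 = 3872.

3872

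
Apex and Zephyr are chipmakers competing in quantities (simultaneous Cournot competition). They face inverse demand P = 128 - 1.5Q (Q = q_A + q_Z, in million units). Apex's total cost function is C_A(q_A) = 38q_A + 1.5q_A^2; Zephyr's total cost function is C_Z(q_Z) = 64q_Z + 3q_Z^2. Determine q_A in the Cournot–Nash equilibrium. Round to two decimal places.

Apex's profit: π_A = (128 - 1.5Q)q_A - (38q_A + (3/2)q_A²). Setting ∂π_A/∂q_A = 0: 90 - 6q_A - (3/2)(q_Z) = 0.
Zephyr's profit: π_Z = (128 - 1.5Q)q_Z - (64q_Z + 3q_Z²). Setting ∂π_Z/∂q_Z = 0: 64 - 9q_Z - (3/2)(q_A) = 0.
So q_A = (90 - (3/2)q_Z)/6 and q_Z = (64 - (3/2)q_A)/9.
Substituting one into the other gives q_A = 952/69 and q_Z = 332/69.

13.80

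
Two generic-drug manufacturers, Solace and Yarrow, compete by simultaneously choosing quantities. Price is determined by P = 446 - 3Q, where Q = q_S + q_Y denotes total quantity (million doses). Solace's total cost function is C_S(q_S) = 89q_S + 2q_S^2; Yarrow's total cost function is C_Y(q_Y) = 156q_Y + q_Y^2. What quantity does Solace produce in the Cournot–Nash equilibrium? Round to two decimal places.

Solace's profit: π_S = (446 - 3Q)q_S - (89q_S + 2q_S²). Setting ∂π_S/∂q_S = 0: 357 - 10q_S - 3(q_Y) = 0.
Yarrow's profit: π_Y = (446 - 3Q)q_Y - (156q_Y + q_Y²). Setting ∂π_Y/∂q_Y = 0: 290 - 8q_Y - 3(q_S) = 0.
Rearranging gives the reaction functions q_S = (357 - 3q_Y)/10 and q_Y = (290 - 3q_S)/8.
Substituting one into the other gives q_S = 1986/71 and q_Y = 1829/71.

27.97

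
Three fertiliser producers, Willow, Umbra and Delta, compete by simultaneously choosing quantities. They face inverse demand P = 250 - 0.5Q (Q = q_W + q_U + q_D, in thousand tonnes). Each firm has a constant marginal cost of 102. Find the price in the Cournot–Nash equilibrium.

Each firm earns π_i = (250 - 0.5Q)q_i - 102q_i.
First-order condition (treating rivals' output as given): 148 - q_i - (1/2)·Σ_{j≠i} q_j = 0.
With identical firms every q_j equals q_i, so Σ_{j≠i} q_j = 2q_i and 148 = 2q_i, giving q_i = 74.
Total output Q = 222, so price P = 250 - (1/2)·222 = 139.

139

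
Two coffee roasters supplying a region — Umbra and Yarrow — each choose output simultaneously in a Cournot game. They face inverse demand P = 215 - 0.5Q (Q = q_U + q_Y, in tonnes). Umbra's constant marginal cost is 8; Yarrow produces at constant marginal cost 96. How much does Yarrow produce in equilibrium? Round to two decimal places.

20.67

Umbra's profit: π_U = (215 - 0.5Q)q_U - (8q_U). Setting ∂π_U/∂q_U = 0: 207 - q_U - (1/2)(q_Y) = 0.
Yarrow's profit: π_Y = (215 - 0.5Q)q_Y - (96q_Y). Setting ∂π_Y/∂q_Y = 0: 119 - q_Y - (1/2)(q_U) = 0.
Best responses: q_U = (207 - (1/2)q_Y), q_Y = (119 - (1/2)q_U).
Substituting one into the other gives q_U = 590/3 and q_Y = 62/3.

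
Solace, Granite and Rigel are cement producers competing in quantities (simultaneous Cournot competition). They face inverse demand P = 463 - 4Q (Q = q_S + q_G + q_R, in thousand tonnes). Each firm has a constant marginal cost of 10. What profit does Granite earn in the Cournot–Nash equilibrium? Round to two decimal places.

3206.39

Each firm earns π_i = (463 - 4Q)q_i - 10q_i.
Setting ∂π_i/∂q_i = 0 with rivals' quantities fixed: 453 - 8q_i - 4·Σ_{j≠i} q_j = 0.
With identical firms every q_j equals q_i, so Σ_{j≠i} q_j = 2q_i and 453 = 16q_i, giving q_i = 453/16.
Price P = 463 - 4·(1359/16) = 493/4.
Granite's profit: (493/4 - 10)·(453/16) = 3206.3906.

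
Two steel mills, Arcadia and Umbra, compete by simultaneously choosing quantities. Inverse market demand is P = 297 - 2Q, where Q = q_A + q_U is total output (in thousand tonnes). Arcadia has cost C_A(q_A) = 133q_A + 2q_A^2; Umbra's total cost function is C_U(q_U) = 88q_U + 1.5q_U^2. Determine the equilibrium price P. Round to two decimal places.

217.23

Arcadia's profit: π_A = (297 - 2Q)q_A - (133q_A + 2q_A²). Setting ∂π_A/∂q_A = 0: 164 - 8q_A - 2(q_U) = 0.
Umbra's first-order condition: 209 - 7q_U - 2(q_A) = 0.
So q_A = (164 - 2q_U)/8 and q_U = (209 - 2q_A)/7.
Solving the pair: q_A = 365/26, q_U = 336/13.
Total output Q = 1037/26, so price P = 297 - 2·(1037/26) = 217.2308.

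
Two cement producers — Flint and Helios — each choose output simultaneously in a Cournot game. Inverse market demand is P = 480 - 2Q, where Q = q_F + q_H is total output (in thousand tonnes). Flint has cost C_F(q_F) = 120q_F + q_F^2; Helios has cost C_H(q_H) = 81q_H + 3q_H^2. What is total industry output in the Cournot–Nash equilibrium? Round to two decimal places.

79.93

Flint's profit: π_F = (480 - 2Q)q_F - (120q_F + q_F²). Setting ∂π_F/∂q_F = 0: 360 - 6q_F - 2(q_H) = 0.
Helios's profit: π_H = (480 - 2Q)q_H - (81q_H + 3q_H²). Setting ∂π_H/∂q_H = 0: 399 - 10q_H - 2(q_F) = 0.
Rearranging gives the reaction functions q_F = (360 - 2q_H)/6 and q_H = (399 - 2q_F)/10.
Solving the pair: q_F = 1401/28, q_H = 837/28.
Total output Q = 1401/28 + 837/28 = 1119/14.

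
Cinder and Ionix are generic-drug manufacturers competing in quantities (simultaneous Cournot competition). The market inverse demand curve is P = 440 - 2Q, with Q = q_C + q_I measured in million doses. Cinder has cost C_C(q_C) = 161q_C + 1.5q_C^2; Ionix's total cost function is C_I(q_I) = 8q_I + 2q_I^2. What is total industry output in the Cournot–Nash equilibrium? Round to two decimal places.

73.73

Cinder's profit: π_C = (440 - 2Q)q_C - (161q_C + (3/2)q_C²). Setting ∂π_C/∂q_C = 0: 279 - 7q_C - 2(q_I) = 0.
Ionix's profit: π_I = (440 - 2Q)q_I - (8q_I + 2q_I²). Setting ∂π_I/∂q_I = 0: 432 - 8q_I - 2(q_C) = 0.
So q_C = (279 - 2q_I)/7 and q_I = (432 - 2q_C)/8.
Solving the pair: q_C = 342/13, q_I = 1233/26.
Total output Q = 342/13 + 1233/26 = 1917/26.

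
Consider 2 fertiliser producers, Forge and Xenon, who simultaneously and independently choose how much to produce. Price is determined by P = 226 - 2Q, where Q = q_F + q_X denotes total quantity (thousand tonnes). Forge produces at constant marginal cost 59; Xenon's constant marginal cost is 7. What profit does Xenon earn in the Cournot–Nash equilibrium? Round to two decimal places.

4080.06

Forge's profit: π_F = (226 - 2Q)q_F - (59q_F). Setting ∂π_F/∂q_F = 0: 167 - 4q_F - 2(q_X) = 0.
Xenon's first-order condition: 219 - 4q_X - 2(q_F) = 0.
Best responses: q_F = (167 - 2q_X)/4, q_X = (219 - 2q_F)/4.
Substituting one into the other gives q_F = 115/6 and q_X = 271/6.
Price P = 226 - 2·(193/3) = 292/3.
Xenon's profit: (292/3 - 7)·(271/6) = 4080.0556.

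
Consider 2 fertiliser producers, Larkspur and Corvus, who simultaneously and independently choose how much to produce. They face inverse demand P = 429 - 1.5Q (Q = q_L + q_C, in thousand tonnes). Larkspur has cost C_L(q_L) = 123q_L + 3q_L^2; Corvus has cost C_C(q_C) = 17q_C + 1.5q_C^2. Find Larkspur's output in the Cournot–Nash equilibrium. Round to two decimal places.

23.54

Larkspur's profit: π_L = (429 - 1.5Q)q_L - (123q_L + 3q_L²). Setting ∂π_L/∂q_L = 0: 306 - 9q_L - (3/2)(q_C) = 0.
Corvus's profit: π_C = (429 - 1.5Q)q_C - (17q_C + (3/2)q_C²). Setting ∂π_C/∂q_C = 0: 412 - 6q_C - (3/2)(q_L) = 0.
So q_L = (306 - (3/2)q_C)/9 and q_C = (412 - (3/2)q_L)/6.
Solving the pair: q_L = 1624/69, q_C = 1444/23.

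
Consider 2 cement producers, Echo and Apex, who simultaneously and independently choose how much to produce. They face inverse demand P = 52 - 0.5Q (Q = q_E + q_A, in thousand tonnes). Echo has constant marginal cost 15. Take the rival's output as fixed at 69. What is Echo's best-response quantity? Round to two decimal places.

With the rival's output fixed at 69, Echo's profit is π_E = (52 - (1/2)·69 - (1/2)q_E)q_E - (15q_E) = (35/2 - (1/2)q_E)q_E - (15q_E).
∂π_E/∂q_E = 5/2 - q_E = 0, so q_E = 5/2.

2.50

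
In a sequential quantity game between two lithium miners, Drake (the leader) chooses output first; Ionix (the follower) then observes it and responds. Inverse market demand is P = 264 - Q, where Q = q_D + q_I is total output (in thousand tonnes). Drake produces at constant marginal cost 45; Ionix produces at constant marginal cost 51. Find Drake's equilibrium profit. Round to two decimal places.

Solve by backward induction. Given q_D, the follower Ionix maximises π_I = (264 - q_D - q_I)q_I - 51q_I.
Setting the follower's marginal profit to zero, 213 - q_D - 2q_I = 0, i.e. q_I = (213 - q_D)/2.
The leader anticipates this reaction. Substituting into P = 264 - Q gives P = 315/2 - (1/2)q_D, so π_D = (315/2 - (1/2)q_D)q_D - 45q_D.
Maximising: ∂π_D/∂q_D = 225/2 - q_D = 0, giving q_D = 225/2.
Then q_I = (213 - 225/2)/2 = 201/4.
Price P = 264 - 651/4 = 405/4.
Drake's profit: (405/4 - 45)·(225/2) = 6328.1250.

6328.13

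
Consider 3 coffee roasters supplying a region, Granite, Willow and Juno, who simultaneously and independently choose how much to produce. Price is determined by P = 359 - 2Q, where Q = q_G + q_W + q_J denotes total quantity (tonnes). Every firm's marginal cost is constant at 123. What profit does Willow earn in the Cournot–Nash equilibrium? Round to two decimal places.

1740.50

Each firm earns π_i = (359 - 2Q)q_i - 123q_i.
Setting ∂π_i/∂q_i = 0 with rivals' quantities fixed: 236 - 4q_i - 2·Σ_{j≠i} q_j = 0.
With identical firms every q_j equals q_i, so Σ_{j≠i} q_j = 2q_i and 236 = 8q_i, giving q_i = 59/2.
Price P = 359 - 2·(177/2) = 182.
Willow's profit: (182 - 123)·(59/2) = 1740.5000.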